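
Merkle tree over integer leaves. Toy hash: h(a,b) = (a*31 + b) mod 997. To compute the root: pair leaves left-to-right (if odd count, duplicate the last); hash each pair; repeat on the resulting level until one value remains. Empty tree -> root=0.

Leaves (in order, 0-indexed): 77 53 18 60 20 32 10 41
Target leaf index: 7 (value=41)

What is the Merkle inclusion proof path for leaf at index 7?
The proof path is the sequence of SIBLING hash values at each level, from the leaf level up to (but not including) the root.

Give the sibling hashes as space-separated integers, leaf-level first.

Answer: 10 652 486

Derivation:
L0 (leaves): [77, 53, 18, 60, 20, 32, 10, 41], target index=7
L1: h(77,53)=(77*31+53)%997=446 [pair 0] h(18,60)=(18*31+60)%997=618 [pair 1] h(20,32)=(20*31+32)%997=652 [pair 2] h(10,41)=(10*31+41)%997=351 [pair 3] -> [446, 618, 652, 351]
  Sibling for proof at L0: 10
L2: h(446,618)=(446*31+618)%997=486 [pair 0] h(652,351)=(652*31+351)%997=623 [pair 1] -> [486, 623]
  Sibling for proof at L1: 652
L3: h(486,623)=(486*31+623)%997=734 [pair 0] -> [734]
  Sibling for proof at L2: 486
Root: 734
Proof path (sibling hashes from leaf to root): [10, 652, 486]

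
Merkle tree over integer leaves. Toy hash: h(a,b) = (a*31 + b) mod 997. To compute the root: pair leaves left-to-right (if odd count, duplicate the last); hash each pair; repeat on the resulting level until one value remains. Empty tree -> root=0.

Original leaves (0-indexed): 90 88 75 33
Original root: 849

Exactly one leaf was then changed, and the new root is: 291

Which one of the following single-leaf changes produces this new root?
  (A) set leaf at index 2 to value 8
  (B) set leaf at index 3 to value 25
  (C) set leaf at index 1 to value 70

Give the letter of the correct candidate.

Answer: C

Derivation:
Original leaves: [90, 88, 75, 33]
Target new root: 291
Try each candidate change and compute the resulting root:
Candidate A: set leaf[2] = 8 -> leaves = [90, 88, 8, 33]
  L0: [90, 88, 8, 33]
  L1: h(90,88)=(90*31+88)%997=884 h(8,33)=(8*31+33)%997=281 -> [884, 281]
  L2: h(884,281)=(884*31+281)%997=766 -> [766]
  root = 766 != target 291
Candidate B: set leaf[3] = 25 -> leaves = [90, 88, 75, 25]
  L0: [90, 88, 75, 25]
  L1: h(90,88)=(90*31+88)%997=884 h(75,25)=(75*31+25)%997=356 -> [884, 356]
  L2: h(884,356)=(884*31+356)%997=841 -> [841]
  root = 841 != target 291
Candidate C: set leaf[1] = 70 -> leaves = [90, 70, 75, 33]
  L0: [90, 70, 75, 33]
  L1: h(90,70)=(90*31+70)%997=866 h(75,33)=(75*31+33)%997=364 -> [866, 364]
  L2: h(866,364)=(866*31+364)%997=291 -> [291]
  root = 291 == target 291  ** MATCH **
Candidate C produces the target root.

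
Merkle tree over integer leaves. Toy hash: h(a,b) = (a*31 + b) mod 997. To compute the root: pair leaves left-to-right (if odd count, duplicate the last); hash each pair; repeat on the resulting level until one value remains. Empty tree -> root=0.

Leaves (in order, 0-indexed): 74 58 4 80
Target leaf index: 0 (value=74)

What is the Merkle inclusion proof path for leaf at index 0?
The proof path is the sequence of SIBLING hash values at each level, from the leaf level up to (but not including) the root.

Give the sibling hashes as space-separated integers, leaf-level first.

L0 (leaves): [74, 58, 4, 80], target index=0
L1: h(74,58)=(74*31+58)%997=358 [pair 0] h(4,80)=(4*31+80)%997=204 [pair 1] -> [358, 204]
  Sibling for proof at L0: 58
L2: h(358,204)=(358*31+204)%997=335 [pair 0] -> [335]
  Sibling for proof at L1: 204
Root: 335
Proof path (sibling hashes from leaf to root): [58, 204]

Answer: 58 204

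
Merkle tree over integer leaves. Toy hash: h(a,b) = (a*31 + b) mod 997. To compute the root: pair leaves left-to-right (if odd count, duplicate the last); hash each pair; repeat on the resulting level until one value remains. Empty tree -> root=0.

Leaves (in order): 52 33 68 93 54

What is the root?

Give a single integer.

L0: [52, 33, 68, 93, 54]
L1: h(52,33)=(52*31+33)%997=648 h(68,93)=(68*31+93)%997=207 h(54,54)=(54*31+54)%997=731 -> [648, 207, 731]
L2: h(648,207)=(648*31+207)%997=355 h(731,731)=(731*31+731)%997=461 -> [355, 461]
L3: h(355,461)=(355*31+461)%997=499 -> [499]

Answer: 499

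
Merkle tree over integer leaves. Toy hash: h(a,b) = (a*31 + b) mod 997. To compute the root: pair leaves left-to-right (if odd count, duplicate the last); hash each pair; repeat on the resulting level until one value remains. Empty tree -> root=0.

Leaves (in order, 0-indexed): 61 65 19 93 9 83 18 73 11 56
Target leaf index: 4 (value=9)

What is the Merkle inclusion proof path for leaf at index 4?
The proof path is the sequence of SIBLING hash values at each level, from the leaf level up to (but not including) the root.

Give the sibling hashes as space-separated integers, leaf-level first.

L0 (leaves): [61, 65, 19, 93, 9, 83, 18, 73, 11, 56], target index=4
L1: h(61,65)=(61*31+65)%997=959 [pair 0] h(19,93)=(19*31+93)%997=682 [pair 1] h(9,83)=(9*31+83)%997=362 [pair 2] h(18,73)=(18*31+73)%997=631 [pair 3] h(11,56)=(11*31+56)%997=397 [pair 4] -> [959, 682, 362, 631, 397]
  Sibling for proof at L0: 83
L2: h(959,682)=(959*31+682)%997=501 [pair 0] h(362,631)=(362*31+631)%997=886 [pair 1] h(397,397)=(397*31+397)%997=740 [pair 2] -> [501, 886, 740]
  Sibling for proof at L1: 631
L3: h(501,886)=(501*31+886)%997=465 [pair 0] h(740,740)=(740*31+740)%997=749 [pair 1] -> [465, 749]
  Sibling for proof at L2: 501
L4: h(465,749)=(465*31+749)%997=209 [pair 0] -> [209]
  Sibling for proof at L3: 749
Root: 209
Proof path (sibling hashes from leaf to root): [83, 631, 501, 749]

Answer: 83 631 501 749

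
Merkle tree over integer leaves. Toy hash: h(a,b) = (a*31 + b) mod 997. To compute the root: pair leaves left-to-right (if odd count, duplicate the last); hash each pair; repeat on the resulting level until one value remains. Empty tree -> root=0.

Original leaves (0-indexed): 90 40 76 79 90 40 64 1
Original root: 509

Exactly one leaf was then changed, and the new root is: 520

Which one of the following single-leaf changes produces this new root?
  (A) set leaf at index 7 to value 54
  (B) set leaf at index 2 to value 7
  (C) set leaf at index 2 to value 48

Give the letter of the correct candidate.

Answer: C

Derivation:
Original leaves: [90, 40, 76, 79, 90, 40, 64, 1]
Target new root: 520
Try each candidate change and compute the resulting root:
Candidate A: set leaf[7] = 54 -> leaves = [90, 40, 76, 79, 90, 40, 64, 54]
  L0: [90, 40, 76, 79, 90, 40, 64, 54]
  L1: h(90,40)=(90*31+40)%997=836 h(76,79)=(76*31+79)%997=441 h(90,40)=(90*31+40)%997=836 h(64,54)=(64*31+54)%997=44 -> [836, 441, 836, 44]
  L2: h(836,441)=(836*31+441)%997=435 h(836,44)=(836*31+44)%997=38 -> [435, 38]
  L3: h(435,38)=(435*31+38)%997=562 -> [562]
  root = 562 != target 520
Candidate B: set leaf[2] = 7 -> leaves = [90, 40, 7, 79, 90, 40, 64, 1]
  L0: [90, 40, 7, 79, 90, 40, 64, 1]
  L1: h(90,40)=(90*31+40)%997=836 h(7,79)=(7*31+79)%997=296 h(90,40)=(90*31+40)%997=836 h(64,1)=(64*31+1)%997=988 -> [836, 296, 836, 988]
  L2: h(836,296)=(836*31+296)%997=290 h(836,988)=(836*31+988)%997=982 -> [290, 982]
  L3: h(290,982)=(290*31+982)%997=2 -> [2]
  root = 2 != target 520
Candidate C: set leaf[2] = 48 -> leaves = [90, 40, 48, 79, 90, 40, 64, 1]
  L0: [90, 40, 48, 79, 90, 40, 64, 1]
  L1: h(90,40)=(90*31+40)%997=836 h(48,79)=(48*31+79)%997=570 h(90,40)=(90*31+40)%997=836 h(64,1)=(64*31+1)%997=988 -> [836, 570, 836, 988]
  L2: h(836,570)=(836*31+570)%997=564 h(836,988)=(836*31+988)%997=982 -> [564, 982]
  L3: h(564,982)=(564*31+982)%997=520 -> [520]
  root = 520 == target 520  ** MATCH **
Candidate C produces the target root.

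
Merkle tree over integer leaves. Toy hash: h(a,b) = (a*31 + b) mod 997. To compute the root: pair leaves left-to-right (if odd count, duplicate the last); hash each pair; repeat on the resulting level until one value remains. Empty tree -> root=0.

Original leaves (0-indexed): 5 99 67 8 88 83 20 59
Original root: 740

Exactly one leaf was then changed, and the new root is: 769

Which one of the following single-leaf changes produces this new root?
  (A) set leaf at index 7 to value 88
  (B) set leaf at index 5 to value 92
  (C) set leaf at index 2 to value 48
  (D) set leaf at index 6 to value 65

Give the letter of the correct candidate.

Answer: A

Derivation:
Original leaves: [5, 99, 67, 8, 88, 83, 20, 59]
Target new root: 769
Try each candidate change and compute the resulting root:
Candidate A: set leaf[7] = 88 -> leaves = [5, 99, 67, 8, 88, 83, 20, 88]
  L0: [5, 99, 67, 8, 88, 83, 20, 88]
  L1: h(5,99)=(5*31+99)%997=254 h(67,8)=(67*31+8)%997=91 h(88,83)=(88*31+83)%997=817 h(20,88)=(20*31+88)%997=708 -> [254, 91, 817, 708]
  L2: h(254,91)=(254*31+91)%997=986 h(817,708)=(817*31+708)%997=113 -> [986, 113]
  L3: h(986,113)=(986*31+113)%997=769 -> [769]
  root = 769 == target 769  ** MATCH **
Candidate B: set leaf[5] = 92 -> leaves = [5, 99, 67, 8, 88, 92, 20, 59]
  L0: [5, 99, 67, 8, 88, 92, 20, 59]
  L1: h(5,99)=(5*31+99)%997=254 h(67,8)=(67*31+8)%997=91 h(88,92)=(88*31+92)%997=826 h(20,59)=(20*31+59)%997=679 -> [254, 91, 826, 679]
  L2: h(254,91)=(254*31+91)%997=986 h(826,679)=(826*31+679)%997=363 -> [986, 363]
  L3: h(986,363)=(986*31+363)%997=22 -> [22]
  root = 22 != target 769
Candidate C: set leaf[2] = 48 -> leaves = [5, 99, 48, 8, 88, 83, 20, 59]
  L0: [5, 99, 48, 8, 88, 83, 20, 59]
  L1: h(5,99)=(5*31+99)%997=254 h(48,8)=(48*31+8)%997=499 h(88,83)=(88*31+83)%997=817 h(20,59)=(20*31+59)%997=679 -> [254, 499, 817, 679]
  L2: h(254,499)=(254*31+499)%997=397 h(817,679)=(817*31+679)%997=84 -> [397, 84]
  L3: h(397,84)=(397*31+84)%997=427 -> [427]
  root = 427 != target 769
Candidate D: set leaf[6] = 65 -> leaves = [5, 99, 67, 8, 88, 83, 65, 59]
  L0: [5, 99, 67, 8, 88, 83, 65, 59]
  L1: h(5,99)=(5*31+99)%997=254 h(67,8)=(67*31+8)%997=91 h(88,83)=(88*31+83)%997=817 h(65,59)=(65*31+59)%997=80 -> [254, 91, 817, 80]
  L2: h(254,91)=(254*31+91)%997=986 h(817,80)=(817*31+80)%997=482 -> [986, 482]
  L3: h(986,482)=(986*31+482)%997=141 -> [141]
  root = 141 != target 769
Candidate A produces the target root.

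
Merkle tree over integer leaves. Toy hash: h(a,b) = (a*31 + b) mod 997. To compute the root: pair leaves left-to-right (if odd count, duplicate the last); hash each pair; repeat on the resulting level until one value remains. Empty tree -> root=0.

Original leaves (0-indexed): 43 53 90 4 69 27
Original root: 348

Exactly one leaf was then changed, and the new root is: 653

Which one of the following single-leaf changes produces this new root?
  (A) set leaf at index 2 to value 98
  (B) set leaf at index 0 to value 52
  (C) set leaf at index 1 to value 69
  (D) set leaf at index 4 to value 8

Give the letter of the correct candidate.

Answer: D

Derivation:
Original leaves: [43, 53, 90, 4, 69, 27]
Target new root: 653
Try each candidate change and compute the resulting root:
Candidate A: set leaf[2] = 98 -> leaves = [43, 53, 98, 4, 69, 27]
  L0: [43, 53, 98, 4, 69, 27]
  L1: h(43,53)=(43*31+53)%997=389 h(98,4)=(98*31+4)%997=51 h(69,27)=(69*31+27)%997=172 -> [389, 51, 172]
  L2: h(389,51)=(389*31+51)%997=146 h(172,172)=(172*31+172)%997=519 -> [146, 519]
  L3: h(146,519)=(146*31+519)%997=60 -> [60]
  root = 60 != target 653
Candidate B: set leaf[0] = 52 -> leaves = [52, 53, 90, 4, 69, 27]
  L0: [52, 53, 90, 4, 69, 27]
  L1: h(52,53)=(52*31+53)%997=668 h(90,4)=(90*31+4)%997=800 h(69,27)=(69*31+27)%997=172 -> [668, 800, 172]
  L2: h(668,800)=(668*31+800)%997=571 h(172,172)=(172*31+172)%997=519 -> [571, 519]
  L3: h(571,519)=(571*31+519)%997=274 -> [274]
  root = 274 != target 653
Candidate C: set leaf[1] = 69 -> leaves = [43, 69, 90, 4, 69, 27]
  L0: [43, 69, 90, 4, 69, 27]
  L1: h(43,69)=(43*31+69)%997=405 h(90,4)=(90*31+4)%997=800 h(69,27)=(69*31+27)%997=172 -> [405, 800, 172]
  L2: h(405,800)=(405*31+800)%997=394 h(172,172)=(172*31+172)%997=519 -> [394, 519]
  L3: h(394,519)=(394*31+519)%997=769 -> [769]
  root = 769 != target 653
Candidate D: set leaf[4] = 8 -> leaves = [43, 53, 90, 4, 8, 27]
  L0: [43, 53, 90, 4, 8, 27]
  L1: h(43,53)=(43*31+53)%997=389 h(90,4)=(90*31+4)%997=800 h(8,27)=(8*31+27)%997=275 -> [389, 800, 275]
  L2: h(389,800)=(389*31+800)%997=895 h(275,275)=(275*31+275)%997=824 -> [895, 824]
  L3: h(895,824)=(895*31+824)%997=653 -> [653]
  root = 653 == target 653  ** MATCH **
Candidate D produces the target root.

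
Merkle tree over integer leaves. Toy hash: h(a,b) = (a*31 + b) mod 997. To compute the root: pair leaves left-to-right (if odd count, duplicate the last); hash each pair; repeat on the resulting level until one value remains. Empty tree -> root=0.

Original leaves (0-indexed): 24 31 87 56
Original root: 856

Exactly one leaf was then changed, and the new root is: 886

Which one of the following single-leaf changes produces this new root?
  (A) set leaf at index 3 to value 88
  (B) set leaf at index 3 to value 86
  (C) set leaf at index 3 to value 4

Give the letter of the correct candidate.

Answer: B

Derivation:
Original leaves: [24, 31, 87, 56]
Target new root: 886
Try each candidate change and compute the resulting root:
Candidate A: set leaf[3] = 88 -> leaves = [24, 31, 87, 88]
  L0: [24, 31, 87, 88]
  L1: h(24,31)=(24*31+31)%997=775 h(87,88)=(87*31+88)%997=791 -> [775, 791]
  L2: h(775,791)=(775*31+791)%997=888 -> [888]
  root = 888 != target 886
Candidate B: set leaf[3] = 86 -> leaves = [24, 31, 87, 86]
  L0: [24, 31, 87, 86]
  L1: h(24,31)=(24*31+31)%997=775 h(87,86)=(87*31+86)%997=789 -> [775, 789]
  L2: h(775,789)=(775*31+789)%997=886 -> [886]
  root = 886 == target 886  ** MATCH **
Candidate C: set leaf[3] = 4 -> leaves = [24, 31, 87, 4]
  L0: [24, 31, 87, 4]
  L1: h(24,31)=(24*31+31)%997=775 h(87,4)=(87*31+4)%997=707 -> [775, 707]
  L2: h(775,707)=(775*31+707)%997=804 -> [804]
  root = 804 != target 886
Candidate B produces the target root.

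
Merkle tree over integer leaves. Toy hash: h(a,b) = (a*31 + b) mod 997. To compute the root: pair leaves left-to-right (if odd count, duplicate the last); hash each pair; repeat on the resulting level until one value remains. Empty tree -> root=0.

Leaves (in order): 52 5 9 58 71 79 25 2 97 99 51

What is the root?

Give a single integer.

L0: [52, 5, 9, 58, 71, 79, 25, 2, 97, 99, 51]
L1: h(52,5)=(52*31+5)%997=620 h(9,58)=(9*31+58)%997=337 h(71,79)=(71*31+79)%997=286 h(25,2)=(25*31+2)%997=777 h(97,99)=(97*31+99)%997=115 h(51,51)=(51*31+51)%997=635 -> [620, 337, 286, 777, 115, 635]
L2: h(620,337)=(620*31+337)%997=614 h(286,777)=(286*31+777)%997=670 h(115,635)=(115*31+635)%997=212 -> [614, 670, 212]
L3: h(614,670)=(614*31+670)%997=761 h(212,212)=(212*31+212)%997=802 -> [761, 802]
L4: h(761,802)=(761*31+802)%997=465 -> [465]

Answer: 465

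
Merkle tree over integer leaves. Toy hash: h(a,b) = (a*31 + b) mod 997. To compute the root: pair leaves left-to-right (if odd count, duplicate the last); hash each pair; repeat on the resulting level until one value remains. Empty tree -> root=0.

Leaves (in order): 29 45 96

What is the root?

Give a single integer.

Answer: 432

Derivation:
L0: [29, 45, 96]
L1: h(29,45)=(29*31+45)%997=944 h(96,96)=(96*31+96)%997=81 -> [944, 81]
L2: h(944,81)=(944*31+81)%997=432 -> [432]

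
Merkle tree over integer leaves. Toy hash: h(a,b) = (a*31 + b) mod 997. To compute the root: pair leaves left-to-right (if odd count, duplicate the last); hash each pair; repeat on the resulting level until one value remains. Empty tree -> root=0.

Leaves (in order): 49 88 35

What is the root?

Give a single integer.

L0: [49, 88, 35]
L1: h(49,88)=(49*31+88)%997=610 h(35,35)=(35*31+35)%997=123 -> [610, 123]
L2: h(610,123)=(610*31+123)%997=90 -> [90]

Answer: 90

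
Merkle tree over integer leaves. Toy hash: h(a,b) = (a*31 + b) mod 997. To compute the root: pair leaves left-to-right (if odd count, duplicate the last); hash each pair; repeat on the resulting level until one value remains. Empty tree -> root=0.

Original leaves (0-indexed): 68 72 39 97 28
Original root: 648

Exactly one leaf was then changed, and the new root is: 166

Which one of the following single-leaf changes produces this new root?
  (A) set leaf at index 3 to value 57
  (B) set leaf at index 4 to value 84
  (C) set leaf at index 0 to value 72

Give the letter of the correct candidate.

Answer: B

Derivation:
Original leaves: [68, 72, 39, 97, 28]
Target new root: 166
Try each candidate change and compute the resulting root:
Candidate A: set leaf[3] = 57 -> leaves = [68, 72, 39, 57, 28]
  L0: [68, 72, 39, 57, 28]
  L1: h(68,72)=(68*31+72)%997=186 h(39,57)=(39*31+57)%997=269 h(28,28)=(28*31+28)%997=896 -> [186, 269, 896]
  L2: h(186,269)=(186*31+269)%997=53 h(896,896)=(896*31+896)%997=756 -> [53, 756]
  L3: h(53,756)=(53*31+756)%997=405 -> [405]
  root = 405 != target 166
Candidate B: set leaf[4] = 84 -> leaves = [68, 72, 39, 97, 84]
  L0: [68, 72, 39, 97, 84]
  L1: h(68,72)=(68*31+72)%997=186 h(39,97)=(39*31+97)%997=309 h(84,84)=(84*31+84)%997=694 -> [186, 309, 694]
  L2: h(186,309)=(186*31+309)%997=93 h(694,694)=(694*31+694)%997=274 -> [93, 274]
  L3: h(93,274)=(93*31+274)%997=166 -> [166]
  root = 166 == target 166  ** MATCH **
Candidate C: set leaf[0] = 72 -> leaves = [72, 72, 39, 97, 28]
  L0: [72, 72, 39, 97, 28]
  L1: h(72,72)=(72*31+72)%997=310 h(39,97)=(39*31+97)%997=309 h(28,28)=(28*31+28)%997=896 -> [310, 309, 896]
  L2: h(310,309)=(310*31+309)%997=946 h(896,896)=(896*31+896)%997=756 -> [946, 756]
  L3: h(946,756)=(946*31+756)%997=172 -> [172]
  root = 172 != target 166
Candidate B produces the target root.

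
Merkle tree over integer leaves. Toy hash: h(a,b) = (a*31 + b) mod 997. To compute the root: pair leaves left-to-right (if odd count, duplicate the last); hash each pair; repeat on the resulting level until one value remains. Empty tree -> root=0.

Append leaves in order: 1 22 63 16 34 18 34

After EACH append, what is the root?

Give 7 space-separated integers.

Answer: 1 53 668 621 229 714 730

Derivation:
After append 1 (leaves=[1]):
  L0: [1]
  root=1
After append 22 (leaves=[1, 22]):
  L0: [1, 22]
  L1: h(1,22)=(1*31+22)%997=53 -> [53]
  root=53
After append 63 (leaves=[1, 22, 63]):
  L0: [1, 22, 63]
  L1: h(1,22)=(1*31+22)%997=53 h(63,63)=(63*31+63)%997=22 -> [53, 22]
  L2: h(53,22)=(53*31+22)%997=668 -> [668]
  root=668
After append 16 (leaves=[1, 22, 63, 16]):
  L0: [1, 22, 63, 16]
  L1: h(1,22)=(1*31+22)%997=53 h(63,16)=(63*31+16)%997=972 -> [53, 972]
  L2: h(53,972)=(53*31+972)%997=621 -> [621]
  root=621
After append 34 (leaves=[1, 22, 63, 16, 34]):
  L0: [1, 22, 63, 16, 34]
  L1: h(1,22)=(1*31+22)%997=53 h(63,16)=(63*31+16)%997=972 h(34,34)=(34*31+34)%997=91 -> [53, 972, 91]
  L2: h(53,972)=(53*31+972)%997=621 h(91,91)=(91*31+91)%997=918 -> [621, 918]
  L3: h(621,918)=(621*31+918)%997=229 -> [229]
  root=229
After append 18 (leaves=[1, 22, 63, 16, 34, 18]):
  L0: [1, 22, 63, 16, 34, 18]
  L1: h(1,22)=(1*31+22)%997=53 h(63,16)=(63*31+16)%997=972 h(34,18)=(34*31+18)%997=75 -> [53, 972, 75]
  L2: h(53,972)=(53*31+972)%997=621 h(75,75)=(75*31+75)%997=406 -> [621, 406]
  L3: h(621,406)=(621*31+406)%997=714 -> [714]
  root=714
After append 34 (leaves=[1, 22, 63, 16, 34, 18, 34]):
  L0: [1, 22, 63, 16, 34, 18, 34]
  L1: h(1,22)=(1*31+22)%997=53 h(63,16)=(63*31+16)%997=972 h(34,18)=(34*31+18)%997=75 h(34,34)=(34*31+34)%997=91 -> [53, 972, 75, 91]
  L2: h(53,972)=(53*31+972)%997=621 h(75,91)=(75*31+91)%997=422 -> [621, 422]
  L3: h(621,422)=(621*31+422)%997=730 -> [730]
  root=730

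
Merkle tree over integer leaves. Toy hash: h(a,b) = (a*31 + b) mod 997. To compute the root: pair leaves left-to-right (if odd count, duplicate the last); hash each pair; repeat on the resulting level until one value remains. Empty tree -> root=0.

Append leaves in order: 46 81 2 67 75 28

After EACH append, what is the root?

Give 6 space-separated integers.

After append 46 (leaves=[46]):
  L0: [46]
  root=46
After append 81 (leaves=[46, 81]):
  L0: [46, 81]
  L1: h(46,81)=(46*31+81)%997=510 -> [510]
  root=510
After append 2 (leaves=[46, 81, 2]):
  L0: [46, 81, 2]
  L1: h(46,81)=(46*31+81)%997=510 h(2,2)=(2*31+2)%997=64 -> [510, 64]
  L2: h(510,64)=(510*31+64)%997=919 -> [919]
  root=919
After append 67 (leaves=[46, 81, 2, 67]):
  L0: [46, 81, 2, 67]
  L1: h(46,81)=(46*31+81)%997=510 h(2,67)=(2*31+67)%997=129 -> [510, 129]
  L2: h(510,129)=(510*31+129)%997=984 -> [984]
  root=984
After append 75 (leaves=[46, 81, 2, 67, 75]):
  L0: [46, 81, 2, 67, 75]
  L1: h(46,81)=(46*31+81)%997=510 h(2,67)=(2*31+67)%997=129 h(75,75)=(75*31+75)%997=406 -> [510, 129, 406]
  L2: h(510,129)=(510*31+129)%997=984 h(406,406)=(406*31+406)%997=31 -> [984, 31]
  L3: h(984,31)=(984*31+31)%997=625 -> [625]
  root=625
After append 28 (leaves=[46, 81, 2, 67, 75, 28]):
  L0: [46, 81, 2, 67, 75, 28]
  L1: h(46,81)=(46*31+81)%997=510 h(2,67)=(2*31+67)%997=129 h(75,28)=(75*31+28)%997=359 -> [510, 129, 359]
  L2: h(510,129)=(510*31+129)%997=984 h(359,359)=(359*31+359)%997=521 -> [984, 521]
  L3: h(984,521)=(984*31+521)%997=118 -> [118]
  root=118

Answer: 46 510 919 984 625 118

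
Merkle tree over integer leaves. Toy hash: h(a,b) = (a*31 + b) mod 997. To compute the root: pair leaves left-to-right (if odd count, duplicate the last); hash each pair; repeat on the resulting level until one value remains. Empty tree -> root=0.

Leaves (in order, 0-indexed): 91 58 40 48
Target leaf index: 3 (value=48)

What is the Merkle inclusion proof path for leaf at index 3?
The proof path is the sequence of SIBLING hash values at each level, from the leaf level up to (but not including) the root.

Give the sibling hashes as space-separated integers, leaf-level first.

L0 (leaves): [91, 58, 40, 48], target index=3
L1: h(91,58)=(91*31+58)%997=885 [pair 0] h(40,48)=(40*31+48)%997=291 [pair 1] -> [885, 291]
  Sibling for proof at L0: 40
L2: h(885,291)=(885*31+291)%997=807 [pair 0] -> [807]
  Sibling for proof at L1: 885
Root: 807
Proof path (sibling hashes from leaf to root): [40, 885]

Answer: 40 885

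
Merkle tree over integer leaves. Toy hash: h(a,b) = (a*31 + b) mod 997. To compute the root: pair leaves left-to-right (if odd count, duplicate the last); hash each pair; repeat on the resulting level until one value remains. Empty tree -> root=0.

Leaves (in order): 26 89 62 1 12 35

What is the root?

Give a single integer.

L0: [26, 89, 62, 1, 12, 35]
L1: h(26,89)=(26*31+89)%997=895 h(62,1)=(62*31+1)%997=926 h(12,35)=(12*31+35)%997=407 -> [895, 926, 407]
L2: h(895,926)=(895*31+926)%997=755 h(407,407)=(407*31+407)%997=63 -> [755, 63]
L3: h(755,63)=(755*31+63)%997=537 -> [537]

Answer: 537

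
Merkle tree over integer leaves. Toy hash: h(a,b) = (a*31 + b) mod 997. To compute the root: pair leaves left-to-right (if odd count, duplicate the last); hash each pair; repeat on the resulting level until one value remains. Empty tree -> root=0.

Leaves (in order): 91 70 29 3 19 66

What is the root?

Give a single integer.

L0: [91, 70, 29, 3, 19, 66]
L1: h(91,70)=(91*31+70)%997=897 h(29,3)=(29*31+3)%997=902 h(19,66)=(19*31+66)%997=655 -> [897, 902, 655]
L2: h(897,902)=(897*31+902)%997=793 h(655,655)=(655*31+655)%997=23 -> [793, 23]
L3: h(793,23)=(793*31+23)%997=678 -> [678]

Answer: 678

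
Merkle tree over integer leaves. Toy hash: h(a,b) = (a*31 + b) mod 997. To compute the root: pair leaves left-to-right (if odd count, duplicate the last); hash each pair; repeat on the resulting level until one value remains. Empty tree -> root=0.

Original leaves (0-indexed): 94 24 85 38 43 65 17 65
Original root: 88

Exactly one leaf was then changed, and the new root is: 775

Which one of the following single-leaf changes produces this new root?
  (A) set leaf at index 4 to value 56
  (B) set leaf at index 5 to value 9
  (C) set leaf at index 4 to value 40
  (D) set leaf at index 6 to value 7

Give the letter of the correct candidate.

Answer: D

Derivation:
Original leaves: [94, 24, 85, 38, 43, 65, 17, 65]
Target new root: 775
Try each candidate change and compute the resulting root:
Candidate A: set leaf[4] = 56 -> leaves = [94, 24, 85, 38, 56, 65, 17, 65]
  L0: [94, 24, 85, 38, 56, 65, 17, 65]
  L1: h(94,24)=(94*31+24)%997=944 h(85,38)=(85*31+38)%997=679 h(56,65)=(56*31+65)%997=804 h(17,65)=(17*31+65)%997=592 -> [944, 679, 804, 592]
  L2: h(944,679)=(944*31+679)%997=33 h(804,592)=(804*31+592)%997=591 -> [33, 591]
  L3: h(33,591)=(33*31+591)%997=617 -> [617]
  root = 617 != target 775
Candidate B: set leaf[5] = 9 -> leaves = [94, 24, 85, 38, 43, 9, 17, 65]
  L0: [94, 24, 85, 38, 43, 9, 17, 65]
  L1: h(94,24)=(94*31+24)%997=944 h(85,38)=(85*31+38)%997=679 h(43,9)=(43*31+9)%997=345 h(17,65)=(17*31+65)%997=592 -> [944, 679, 345, 592]
  L2: h(944,679)=(944*31+679)%997=33 h(345,592)=(345*31+592)%997=320 -> [33, 320]
  L3: h(33,320)=(33*31+320)%997=346 -> [346]
  root = 346 != target 775
Candidate C: set leaf[4] = 40 -> leaves = [94, 24, 85, 38, 40, 65, 17, 65]
  L0: [94, 24, 85, 38, 40, 65, 17, 65]
  L1: h(94,24)=(94*31+24)%997=944 h(85,38)=(85*31+38)%997=679 h(40,65)=(40*31+65)%997=308 h(17,65)=(17*31+65)%997=592 -> [944, 679, 308, 592]
  L2: h(944,679)=(944*31+679)%997=33 h(308,592)=(308*31+592)%997=170 -> [33, 170]
  L3: h(33,170)=(33*31+170)%997=196 -> [196]
  root = 196 != target 775
Candidate D: set leaf[6] = 7 -> leaves = [94, 24, 85, 38, 43, 65, 7, 65]
  L0: [94, 24, 85, 38, 43, 65, 7, 65]
  L1: h(94,24)=(94*31+24)%997=944 h(85,38)=(85*31+38)%997=679 h(43,65)=(43*31+65)%997=401 h(7,65)=(7*31+65)%997=282 -> [944, 679, 401, 282]
  L2: h(944,679)=(944*31+679)%997=33 h(401,282)=(401*31+282)%997=749 -> [33, 749]
  L3: h(33,749)=(33*31+749)%997=775 -> [775]
  root = 775 == target 775  ** MATCH **
Candidate D produces the target root.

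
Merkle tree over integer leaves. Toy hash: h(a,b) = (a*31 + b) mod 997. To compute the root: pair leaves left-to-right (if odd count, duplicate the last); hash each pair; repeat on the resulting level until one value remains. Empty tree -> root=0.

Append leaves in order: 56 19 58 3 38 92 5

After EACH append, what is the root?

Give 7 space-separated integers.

After append 56 (leaves=[56]):
  L0: [56]
  root=56
After append 19 (leaves=[56, 19]):
  L0: [56, 19]
  L1: h(56,19)=(56*31+19)%997=758 -> [758]
  root=758
After append 58 (leaves=[56, 19, 58]):
  L0: [56, 19, 58]
  L1: h(56,19)=(56*31+19)%997=758 h(58,58)=(58*31+58)%997=859 -> [758, 859]
  L2: h(758,859)=(758*31+859)%997=429 -> [429]
  root=429
After append 3 (leaves=[56, 19, 58, 3]):
  L0: [56, 19, 58, 3]
  L1: h(56,19)=(56*31+19)%997=758 h(58,3)=(58*31+3)%997=804 -> [758, 804]
  L2: h(758,804)=(758*31+804)%997=374 -> [374]
  root=374
After append 38 (leaves=[56, 19, 58, 3, 38]):
  L0: [56, 19, 58, 3, 38]
  L1: h(56,19)=(56*31+19)%997=758 h(58,3)=(58*31+3)%997=804 h(38,38)=(38*31+38)%997=219 -> [758, 804, 219]
  L2: h(758,804)=(758*31+804)%997=374 h(219,219)=(219*31+219)%997=29 -> [374, 29]
  L3: h(374,29)=(374*31+29)%997=656 -> [656]
  root=656
After append 92 (leaves=[56, 19, 58, 3, 38, 92]):
  L0: [56, 19, 58, 3, 38, 92]
  L1: h(56,19)=(56*31+19)%997=758 h(58,3)=(58*31+3)%997=804 h(38,92)=(38*31+92)%997=273 -> [758, 804, 273]
  L2: h(758,804)=(758*31+804)%997=374 h(273,273)=(273*31+273)%997=760 -> [374, 760]
  L3: h(374,760)=(374*31+760)%997=390 -> [390]
  root=390
After append 5 (leaves=[56, 19, 58, 3, 38, 92, 5]):
  L0: [56, 19, 58, 3, 38, 92, 5]
  L1: h(56,19)=(56*31+19)%997=758 h(58,3)=(58*31+3)%997=804 h(38,92)=(38*31+92)%997=273 h(5,5)=(5*31+5)%997=160 -> [758, 804, 273, 160]
  L2: h(758,804)=(758*31+804)%997=374 h(273,160)=(273*31+160)%997=647 -> [374, 647]
  L3: h(374,647)=(374*31+647)%997=277 -> [277]
  root=277

Answer: 56 758 429 374 656 390 277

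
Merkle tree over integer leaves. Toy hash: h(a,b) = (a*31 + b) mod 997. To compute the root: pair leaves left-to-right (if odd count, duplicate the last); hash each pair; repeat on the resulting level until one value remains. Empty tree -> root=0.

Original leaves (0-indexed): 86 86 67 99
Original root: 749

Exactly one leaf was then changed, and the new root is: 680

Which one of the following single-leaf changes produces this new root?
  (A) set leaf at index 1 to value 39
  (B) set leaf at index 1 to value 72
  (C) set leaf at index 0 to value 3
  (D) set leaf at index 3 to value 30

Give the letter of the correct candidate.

Original leaves: [86, 86, 67, 99]
Target new root: 680
Try each candidate change and compute the resulting root:
Candidate A: set leaf[1] = 39 -> leaves = [86, 39, 67, 99]
  L0: [86, 39, 67, 99]
  L1: h(86,39)=(86*31+39)%997=711 h(67,99)=(67*31+99)%997=182 -> [711, 182]
  L2: h(711,182)=(711*31+182)%997=289 -> [289]
  root = 289 != target 680
Candidate B: set leaf[1] = 72 -> leaves = [86, 72, 67, 99]
  L0: [86, 72, 67, 99]
  L1: h(86,72)=(86*31+72)%997=744 h(67,99)=(67*31+99)%997=182 -> [744, 182]
  L2: h(744,182)=(744*31+182)%997=315 -> [315]
  root = 315 != target 680
Candidate C: set leaf[0] = 3 -> leaves = [3, 86, 67, 99]
  L0: [3, 86, 67, 99]
  L1: h(3,86)=(3*31+86)%997=179 h(67,99)=(67*31+99)%997=182 -> [179, 182]
  L2: h(179,182)=(179*31+182)%997=746 -> [746]
  root = 746 != target 680
Candidate D: set leaf[3] = 30 -> leaves = [86, 86, 67, 30]
  L0: [86, 86, 67, 30]
  L1: h(86,86)=(86*31+86)%997=758 h(67,30)=(67*31+30)%997=113 -> [758, 113]
  L2: h(758,113)=(758*31+113)%997=680 -> [680]
  root = 680 == target 680  ** MATCH **
Candidate D produces the target root.

Answer: D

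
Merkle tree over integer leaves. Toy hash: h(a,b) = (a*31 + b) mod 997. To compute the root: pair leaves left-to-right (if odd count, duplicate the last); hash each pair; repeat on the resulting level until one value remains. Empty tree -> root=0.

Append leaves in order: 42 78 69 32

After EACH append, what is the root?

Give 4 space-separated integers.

Answer: 42 383 123 86

Derivation:
After append 42 (leaves=[42]):
  L0: [42]
  root=42
After append 78 (leaves=[42, 78]):
  L0: [42, 78]
  L1: h(42,78)=(42*31+78)%997=383 -> [383]
  root=383
After append 69 (leaves=[42, 78, 69]):
  L0: [42, 78, 69]
  L1: h(42,78)=(42*31+78)%997=383 h(69,69)=(69*31+69)%997=214 -> [383, 214]
  L2: h(383,214)=(383*31+214)%997=123 -> [123]
  root=123
After append 32 (leaves=[42, 78, 69, 32]):
  L0: [42, 78, 69, 32]
  L1: h(42,78)=(42*31+78)%997=383 h(69,32)=(69*31+32)%997=177 -> [383, 177]
  L2: h(383,177)=(383*31+177)%997=86 -> [86]
  root=86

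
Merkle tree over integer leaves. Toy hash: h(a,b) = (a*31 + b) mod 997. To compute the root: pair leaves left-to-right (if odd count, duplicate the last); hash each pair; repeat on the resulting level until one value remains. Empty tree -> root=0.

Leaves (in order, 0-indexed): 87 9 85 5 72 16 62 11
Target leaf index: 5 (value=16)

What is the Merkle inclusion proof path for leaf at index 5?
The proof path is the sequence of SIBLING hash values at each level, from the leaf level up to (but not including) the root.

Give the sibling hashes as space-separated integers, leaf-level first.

Answer: 72 936 784

Derivation:
L0 (leaves): [87, 9, 85, 5, 72, 16, 62, 11], target index=5
L1: h(87,9)=(87*31+9)%997=712 [pair 0] h(85,5)=(85*31+5)%997=646 [pair 1] h(72,16)=(72*31+16)%997=254 [pair 2] h(62,11)=(62*31+11)%997=936 [pair 3] -> [712, 646, 254, 936]
  Sibling for proof at L0: 72
L2: h(712,646)=(712*31+646)%997=784 [pair 0] h(254,936)=(254*31+936)%997=834 [pair 1] -> [784, 834]
  Sibling for proof at L1: 936
L3: h(784,834)=(784*31+834)%997=213 [pair 0] -> [213]
  Sibling for proof at L2: 784
Root: 213
Proof path (sibling hashes from leaf to root): [72, 936, 784]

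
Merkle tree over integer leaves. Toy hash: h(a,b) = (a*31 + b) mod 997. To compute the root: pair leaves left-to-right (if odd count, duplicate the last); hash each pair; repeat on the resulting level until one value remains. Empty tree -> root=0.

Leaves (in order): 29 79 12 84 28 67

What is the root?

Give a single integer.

L0: [29, 79, 12, 84, 28, 67]
L1: h(29,79)=(29*31+79)%997=978 h(12,84)=(12*31+84)%997=456 h(28,67)=(28*31+67)%997=935 -> [978, 456, 935]
L2: h(978,456)=(978*31+456)%997=864 h(935,935)=(935*31+935)%997=10 -> [864, 10]
L3: h(864,10)=(864*31+10)%997=872 -> [872]

Answer: 872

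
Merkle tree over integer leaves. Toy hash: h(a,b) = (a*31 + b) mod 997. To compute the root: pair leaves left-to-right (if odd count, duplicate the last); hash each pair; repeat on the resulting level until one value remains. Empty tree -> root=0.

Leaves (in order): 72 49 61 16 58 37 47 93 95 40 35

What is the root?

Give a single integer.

Answer: 797

Derivation:
L0: [72, 49, 61, 16, 58, 37, 47, 93, 95, 40, 35]
L1: h(72,49)=(72*31+49)%997=287 h(61,16)=(61*31+16)%997=910 h(58,37)=(58*31+37)%997=838 h(47,93)=(47*31+93)%997=553 h(95,40)=(95*31+40)%997=991 h(35,35)=(35*31+35)%997=123 -> [287, 910, 838, 553, 991, 123]
L2: h(287,910)=(287*31+910)%997=834 h(838,553)=(838*31+553)%997=609 h(991,123)=(991*31+123)%997=934 -> [834, 609, 934]
L3: h(834,609)=(834*31+609)%997=541 h(934,934)=(934*31+934)%997=975 -> [541, 975]
L4: h(541,975)=(541*31+975)%997=797 -> [797]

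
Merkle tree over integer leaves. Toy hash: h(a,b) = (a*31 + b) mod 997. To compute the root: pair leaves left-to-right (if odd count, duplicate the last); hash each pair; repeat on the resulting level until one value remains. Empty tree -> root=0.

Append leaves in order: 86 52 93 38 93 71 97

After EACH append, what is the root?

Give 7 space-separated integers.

After append 86 (leaves=[86]):
  L0: [86]
  root=86
After append 52 (leaves=[86, 52]):
  L0: [86, 52]
  L1: h(86,52)=(86*31+52)%997=724 -> [724]
  root=724
After append 93 (leaves=[86, 52, 93]):
  L0: [86, 52, 93]
  L1: h(86,52)=(86*31+52)%997=724 h(93,93)=(93*31+93)%997=982 -> [724, 982]
  L2: h(724,982)=(724*31+982)%997=495 -> [495]
  root=495
After append 38 (leaves=[86, 52, 93, 38]):
  L0: [86, 52, 93, 38]
  L1: h(86,52)=(86*31+52)%997=724 h(93,38)=(93*31+38)%997=927 -> [724, 927]
  L2: h(724,927)=(724*31+927)%997=440 -> [440]
  root=440
After append 93 (leaves=[86, 52, 93, 38, 93]):
  L0: [86, 52, 93, 38, 93]
  L1: h(86,52)=(86*31+52)%997=724 h(93,38)=(93*31+38)%997=927 h(93,93)=(93*31+93)%997=982 -> [724, 927, 982]
  L2: h(724,927)=(724*31+927)%997=440 h(982,982)=(982*31+982)%997=517 -> [440, 517]
  L3: h(440,517)=(440*31+517)%997=199 -> [199]
  root=199
After append 71 (leaves=[86, 52, 93, 38, 93, 71]):
  L0: [86, 52, 93, 38, 93, 71]
  L1: h(86,52)=(86*31+52)%997=724 h(93,38)=(93*31+38)%997=927 h(93,71)=(93*31+71)%997=960 -> [724, 927, 960]
  L2: h(724,927)=(724*31+927)%997=440 h(960,960)=(960*31+960)%997=810 -> [440, 810]
  L3: h(440,810)=(440*31+810)%997=492 -> [492]
  root=492
After append 97 (leaves=[86, 52, 93, 38, 93, 71, 97]):
  L0: [86, 52, 93, 38, 93, 71, 97]
  L1: h(86,52)=(86*31+52)%997=724 h(93,38)=(93*31+38)%997=927 h(93,71)=(93*31+71)%997=960 h(97,97)=(97*31+97)%997=113 -> [724, 927, 960, 113]
  L2: h(724,927)=(724*31+927)%997=440 h(960,113)=(960*31+113)%997=960 -> [440, 960]
  L3: h(440,960)=(440*31+960)%997=642 -> [642]
  root=642

Answer: 86 724 495 440 199 492 642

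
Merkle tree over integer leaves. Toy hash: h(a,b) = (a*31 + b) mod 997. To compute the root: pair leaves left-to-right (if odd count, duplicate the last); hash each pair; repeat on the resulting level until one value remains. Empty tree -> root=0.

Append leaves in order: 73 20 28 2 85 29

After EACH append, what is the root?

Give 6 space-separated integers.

Answer: 73 289 882 856 915 120

Derivation:
After append 73 (leaves=[73]):
  L0: [73]
  root=73
After append 20 (leaves=[73, 20]):
  L0: [73, 20]
  L1: h(73,20)=(73*31+20)%997=289 -> [289]
  root=289
After append 28 (leaves=[73, 20, 28]):
  L0: [73, 20, 28]
  L1: h(73,20)=(73*31+20)%997=289 h(28,28)=(28*31+28)%997=896 -> [289, 896]
  L2: h(289,896)=(289*31+896)%997=882 -> [882]
  root=882
After append 2 (leaves=[73, 20, 28, 2]):
  L0: [73, 20, 28, 2]
  L1: h(73,20)=(73*31+20)%997=289 h(28,2)=(28*31+2)%997=870 -> [289, 870]
  L2: h(289,870)=(289*31+870)%997=856 -> [856]
  root=856
After append 85 (leaves=[73, 20, 28, 2, 85]):
  L0: [73, 20, 28, 2, 85]
  L1: h(73,20)=(73*31+20)%997=289 h(28,2)=(28*31+2)%997=870 h(85,85)=(85*31+85)%997=726 -> [289, 870, 726]
  L2: h(289,870)=(289*31+870)%997=856 h(726,726)=(726*31+726)%997=301 -> [856, 301]
  L3: h(856,301)=(856*31+301)%997=915 -> [915]
  root=915
After append 29 (leaves=[73, 20, 28, 2, 85, 29]):
  L0: [73, 20, 28, 2, 85, 29]
  L1: h(73,20)=(73*31+20)%997=289 h(28,2)=(28*31+2)%997=870 h(85,29)=(85*31+29)%997=670 -> [289, 870, 670]
  L2: h(289,870)=(289*31+870)%997=856 h(670,670)=(670*31+670)%997=503 -> [856, 503]
  L3: h(856,503)=(856*31+503)%997=120 -> [120]
  root=120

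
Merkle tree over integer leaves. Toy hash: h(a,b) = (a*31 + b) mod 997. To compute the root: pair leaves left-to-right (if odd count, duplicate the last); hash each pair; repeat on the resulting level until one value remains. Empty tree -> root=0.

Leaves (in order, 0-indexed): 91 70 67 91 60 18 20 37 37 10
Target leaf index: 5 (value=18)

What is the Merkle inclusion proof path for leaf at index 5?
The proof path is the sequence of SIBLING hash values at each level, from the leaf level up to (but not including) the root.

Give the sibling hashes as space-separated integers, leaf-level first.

Answer: 60 657 65 332

Derivation:
L0 (leaves): [91, 70, 67, 91, 60, 18, 20, 37, 37, 10], target index=5
L1: h(91,70)=(91*31+70)%997=897 [pair 0] h(67,91)=(67*31+91)%997=174 [pair 1] h(60,18)=(60*31+18)%997=881 [pair 2] h(20,37)=(20*31+37)%997=657 [pair 3] h(37,10)=(37*31+10)%997=160 [pair 4] -> [897, 174, 881, 657, 160]
  Sibling for proof at L0: 60
L2: h(897,174)=(897*31+174)%997=65 [pair 0] h(881,657)=(881*31+657)%997=52 [pair 1] h(160,160)=(160*31+160)%997=135 [pair 2] -> [65, 52, 135]
  Sibling for proof at L1: 657
L3: h(65,52)=(65*31+52)%997=73 [pair 0] h(135,135)=(135*31+135)%997=332 [pair 1] -> [73, 332]
  Sibling for proof at L2: 65
L4: h(73,332)=(73*31+332)%997=601 [pair 0] -> [601]
  Sibling for proof at L3: 332
Root: 601
Proof path (sibling hashes from leaf to root): [60, 657, 65, 332]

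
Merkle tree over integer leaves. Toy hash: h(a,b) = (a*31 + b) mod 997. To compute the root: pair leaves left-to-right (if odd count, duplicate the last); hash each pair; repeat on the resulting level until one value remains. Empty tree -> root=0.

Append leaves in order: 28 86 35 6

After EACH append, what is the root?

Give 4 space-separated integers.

After append 28 (leaves=[28]):
  L0: [28]
  root=28
After append 86 (leaves=[28, 86]):
  L0: [28, 86]
  L1: h(28,86)=(28*31+86)%997=954 -> [954]
  root=954
After append 35 (leaves=[28, 86, 35]):
  L0: [28, 86, 35]
  L1: h(28,86)=(28*31+86)%997=954 h(35,35)=(35*31+35)%997=123 -> [954, 123]
  L2: h(954,123)=(954*31+123)%997=784 -> [784]
  root=784
After append 6 (leaves=[28, 86, 35, 6]):
  L0: [28, 86, 35, 6]
  L1: h(28,86)=(28*31+86)%997=954 h(35,6)=(35*31+6)%997=94 -> [954, 94]
  L2: h(954,94)=(954*31+94)%997=755 -> [755]
  root=755

Answer: 28 954 784 755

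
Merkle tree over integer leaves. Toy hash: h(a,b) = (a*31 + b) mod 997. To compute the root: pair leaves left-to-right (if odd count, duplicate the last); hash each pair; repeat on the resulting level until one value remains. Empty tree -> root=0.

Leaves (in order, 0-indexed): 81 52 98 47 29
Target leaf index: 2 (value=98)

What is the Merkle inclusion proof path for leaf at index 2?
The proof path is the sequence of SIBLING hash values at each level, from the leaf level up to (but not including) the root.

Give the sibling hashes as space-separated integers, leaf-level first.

L0 (leaves): [81, 52, 98, 47, 29], target index=2
L1: h(81,52)=(81*31+52)%997=569 [pair 0] h(98,47)=(98*31+47)%997=94 [pair 1] h(29,29)=(29*31+29)%997=928 [pair 2] -> [569, 94, 928]
  Sibling for proof at L0: 47
L2: h(569,94)=(569*31+94)%997=784 [pair 0] h(928,928)=(928*31+928)%997=783 [pair 1] -> [784, 783]
  Sibling for proof at L1: 569
L3: h(784,783)=(784*31+783)%997=162 [pair 0] -> [162]
  Sibling for proof at L2: 783
Root: 162
Proof path (sibling hashes from leaf to root): [47, 569, 783]

Answer: 47 569 783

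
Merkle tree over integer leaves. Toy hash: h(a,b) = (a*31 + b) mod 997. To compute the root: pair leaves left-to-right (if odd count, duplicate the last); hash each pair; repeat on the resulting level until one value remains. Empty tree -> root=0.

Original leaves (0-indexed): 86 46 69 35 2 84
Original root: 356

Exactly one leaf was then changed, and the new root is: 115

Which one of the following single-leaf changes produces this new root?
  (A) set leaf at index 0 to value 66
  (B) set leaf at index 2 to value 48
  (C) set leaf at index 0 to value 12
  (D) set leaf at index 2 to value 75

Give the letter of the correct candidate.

Original leaves: [86, 46, 69, 35, 2, 84]
Target new root: 115
Try each candidate change and compute the resulting root:
Candidate A: set leaf[0] = 66 -> leaves = [66, 46, 69, 35, 2, 84]
  L0: [66, 46, 69, 35, 2, 84]
  L1: h(66,46)=(66*31+46)%997=98 h(69,35)=(69*31+35)%997=180 h(2,84)=(2*31+84)%997=146 -> [98, 180, 146]
  L2: h(98,180)=(98*31+180)%997=227 h(146,146)=(146*31+146)%997=684 -> [227, 684]
  L3: h(227,684)=(227*31+684)%997=742 -> [742]
  root = 742 != target 115
Candidate B: set leaf[2] = 48 -> leaves = [86, 46, 48, 35, 2, 84]
  L0: [86, 46, 48, 35, 2, 84]
  L1: h(86,46)=(86*31+46)%997=718 h(48,35)=(48*31+35)%997=526 h(2,84)=(2*31+84)%997=146 -> [718, 526, 146]
  L2: h(718,526)=(718*31+526)%997=850 h(146,146)=(146*31+146)%997=684 -> [850, 684]
  L3: h(850,684)=(850*31+684)%997=115 -> [115]
  root = 115 == target 115  ** MATCH **
Candidate C: set leaf[0] = 12 -> leaves = [12, 46, 69, 35, 2, 84]
  L0: [12, 46, 69, 35, 2, 84]
  L1: h(12,46)=(12*31+46)%997=418 h(69,35)=(69*31+35)%997=180 h(2,84)=(2*31+84)%997=146 -> [418, 180, 146]
  L2: h(418,180)=(418*31+180)%997=177 h(146,146)=(146*31+146)%997=684 -> [177, 684]
  L3: h(177,684)=(177*31+684)%997=189 -> [189]
  root = 189 != target 115
Candidate D: set leaf[2] = 75 -> leaves = [86, 46, 75, 35, 2, 84]
  L0: [86, 46, 75, 35, 2, 84]
  L1: h(86,46)=(86*31+46)%997=718 h(75,35)=(75*31+35)%997=366 h(2,84)=(2*31+84)%997=146 -> [718, 366, 146]
  L2: h(718,366)=(718*31+366)%997=690 h(146,146)=(146*31+146)%997=684 -> [690, 684]
  L3: h(690,684)=(690*31+684)%997=140 -> [140]
  root = 140 != target 115
Candidate B produces the target root.

Answer: B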